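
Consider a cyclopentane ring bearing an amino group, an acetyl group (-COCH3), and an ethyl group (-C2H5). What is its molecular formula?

C9H17NO

Atom tally by fragment:
  cyclopentane ring core → C:5 H:10
  (− 3 ring H displaced by substituents)
  + NH2 → N:1 H:2
  + COCH3 → C:2 H:3 O:1
  + C2H5 → C:2 H:5
Element totals:
  C: 9
  H: 17
  N: 1
  O: 1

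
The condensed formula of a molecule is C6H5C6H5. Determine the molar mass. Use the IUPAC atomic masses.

154.21 g/mol

Atom tally by fragment:
  benzene ring core → C:6 H:6
  (− 1 ring H displaced by substituents)
  + C6H5 → C:6 H:5
Element totals:
  C: 12
  H: 10
Molecular formula: C12H10.
  M = 12(12.011) + 10(1.008)
    = 144.132 + 10.080 = 154.212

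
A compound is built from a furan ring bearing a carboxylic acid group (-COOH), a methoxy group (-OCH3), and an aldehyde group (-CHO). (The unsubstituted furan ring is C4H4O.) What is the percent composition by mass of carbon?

49.42%

Atom tally by fragment:
  furan ring core → C:4 H:4 O:1
  (− 3 ring H displaced by substituents)
  + COOH → C:1 H:1 O:2
  + OCH3 → C:1 H:3 O:1
  + CHO → C:1 H:1 O:1
Element totals:
  C: 7
  H: 6
  O: 5
Molecular formula: C7H6O5.
Molar mass = 170.120 g/mol.
Mass from C: 7 × 12.011 = 84.077 g/mol.
%C = 84.077 / 170.120 × 100 = 49.42%.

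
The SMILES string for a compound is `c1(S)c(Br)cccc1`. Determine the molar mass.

189.07 g/mol

Atom tally by fragment:
  benzene ring core → C:6 H:6
  (− 2 ring H displaced by substituents)
  + SH → S:1 H:1
  + Br → Br:1
Element totals:
  C: 6
  H: 5
  Br: 1
  S: 1
Molecular formula: C6H5BrS.
  M = 6(12.011) + 5(1.008) + 79.904 + 32.06
    = 72.066 + 5.040 + 79.904 + 32.060 = 189.070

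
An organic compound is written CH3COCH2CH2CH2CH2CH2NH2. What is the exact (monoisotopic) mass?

129.1154

Atom tally by fragment:
  CH3COCH2 → C:3 H:5 O:1
  CH2 → C:1 H:2
  CH2 → C:1 H:2
  CH2 → C:1 H:2
  CH2NH2 → C:1 H:4 N:1
Element totals:
  C: 7
  H: 15
  N: 1
  O: 1
Molecular formula: C7H15NO.
  M = 7(12.0) + 15(1.007825) + 14.003074 + 15.994915
    = 84.000000 + 15.117375 + 14.003074 + 15.994915 = 129.115364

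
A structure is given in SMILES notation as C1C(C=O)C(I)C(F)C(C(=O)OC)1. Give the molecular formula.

Atom tally by fragment:
  cyclopentane ring core → C:5 H:10
  (− 4 ring H displaced by substituents)
  + CHO → C:1 H:1 O:1
  + I → I:1
  + F → F:1
  + COOCH3 → C:2 H:3 O:2
Element totals:
  C: 8
  H: 10
  F: 1
  I: 1
  O: 3

C8H10FIO3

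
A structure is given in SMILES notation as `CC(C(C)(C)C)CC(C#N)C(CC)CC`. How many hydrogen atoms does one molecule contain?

27

Atom tally by fragment:
  CH3 → C:1 H:3
  CH(C(CH3)3) → C:5 H:10
  CH2 → C:1 H:2
  CH(CN) → C:2 H:1 N:1
  CH(C2H5) → C:3 H:6
  CH2 → C:1 H:2
  CH3 → C:1 H:3
Element totals:
  C: 14
  H: 27
  N: 1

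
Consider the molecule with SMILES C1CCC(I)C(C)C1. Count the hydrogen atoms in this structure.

Atom tally by fragment:
  cyclohexane ring core → C:6 H:12
  (− 2 ring H displaced by substituents)
  + I → I:1
  + CH3 → C:1 H:3
Element totals:
  C: 7
  H: 13
  I: 1

13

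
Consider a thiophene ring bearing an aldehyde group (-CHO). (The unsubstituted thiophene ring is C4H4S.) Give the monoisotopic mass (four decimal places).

111.9983

Atom tally by fragment:
  thiophene ring core → C:4 H:4 S:1
  (− 1 ring H displaced by substituents)
  + CHO → C:1 H:1 O:1
Element totals:
  C: 5
  H: 4
  O: 1
  S: 1
Molecular formula: C5H4OS.
  M = 5(12.0) + 4(1.007825) + 15.994915 + 31.972071
    = 60.000000 + 4.031300 + 15.994915 + 31.972071 = 111.998286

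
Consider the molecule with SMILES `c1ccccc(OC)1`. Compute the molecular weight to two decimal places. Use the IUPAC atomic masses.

Atom tally by fragment:
  benzene ring core → C:6 H:6
  (− 1 ring H displaced by substituents)
  + OCH3 → C:1 H:3 O:1
Element totals:
  C: 7
  H: 8
  O: 1
Molecular formula: C7H8O.
  M = 7(12.011) + 8(1.008) + 15.999
    = 84.077 + 8.064 + 15.999 = 108.140

108.14 g/mol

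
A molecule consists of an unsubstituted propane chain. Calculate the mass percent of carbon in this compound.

Atom tally by fragment:
  CH3 → C:1 H:3
  CH2 → C:1 H:2
  CH3 → C:1 H:3
Element totals:
  C: 3
  H: 8
Molecular formula: C3H8.
Molar mass = 44.097 g/mol.
Mass from C: 3 × 12.011 = 36.033 g/mol.
%C = 36.033 / 44.097 × 100 = 81.71%.

81.71%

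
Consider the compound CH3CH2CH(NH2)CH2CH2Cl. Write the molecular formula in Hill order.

C5H12ClN

Atom tally by fragment:
  CH3 → C:1 H:3
  CH2 → C:1 H:2
  CH(NH2) → C:1 H:3 N:1
  CH2 → C:1 H:2
  CH2Cl → C:1 H:2 Cl:1
Element totals:
  C: 5
  H: 12
  Cl: 1
  N: 1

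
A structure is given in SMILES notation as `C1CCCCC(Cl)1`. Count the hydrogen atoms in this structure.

11

Atom tally by fragment:
  cyclohexane ring core → C:6 H:12
  (− 1 ring H displaced by substituents)
  + Cl → Cl:1
Element totals:
  C: 6
  H: 11
  Cl: 1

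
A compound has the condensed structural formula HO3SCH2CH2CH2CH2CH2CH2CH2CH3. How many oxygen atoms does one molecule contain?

Element totals:
  C: 8
  H: 18
  O: 3
  S: 1

3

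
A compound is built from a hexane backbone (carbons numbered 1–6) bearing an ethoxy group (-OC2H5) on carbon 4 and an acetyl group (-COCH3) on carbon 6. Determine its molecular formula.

Atom tally by fragment:
  CH3 → C:1 H:3
  CH2 → C:1 H:2
  CH2 → C:1 H:2
  CH(OC2H5) → C:3 H:6 O:1
  CH2 → C:1 H:2
  CH2COCH3 → C:3 H:5 O:1
Element totals:
  C: 10
  H: 20
  O: 2

C10H20O2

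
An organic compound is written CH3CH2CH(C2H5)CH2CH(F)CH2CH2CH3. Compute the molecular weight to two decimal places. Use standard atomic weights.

160.28 g/mol

Element totals:
  C: 10
  H: 21
  F: 1
Molecular formula: C10H21F.
  M = 10(12.011) + 21(1.008) + 18.998
    = 120.110 + 21.168 + 18.998 = 160.276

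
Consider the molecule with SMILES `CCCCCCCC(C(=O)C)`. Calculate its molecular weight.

Atom tally by fragment:
  CH3 → C:1 H:3
  CH2 → C:1 H:2
  CH2 → C:1 H:2
  CH2 → C:1 H:2
  CH2 → C:1 H:2
  CH2 → C:1 H:2
  CH2 → C:1 H:2
  CH2COCH3 → C:3 H:5 O:1
Element totals:
  C: 10
  H: 20
  O: 1
Molecular formula: C10H20O.
  M = 10(12.011) + 20(1.008) + 15.999
    = 120.110 + 20.160 + 15.999 = 156.269

156.27 g/mol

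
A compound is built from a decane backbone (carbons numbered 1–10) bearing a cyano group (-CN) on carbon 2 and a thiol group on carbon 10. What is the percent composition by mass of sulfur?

Atom tally by fragment:
  CH3 → C:1 H:3
  CH(CN) → C:2 H:1 N:1
  CH2 → C:1 H:2
  CH2 → C:1 H:2
  CH2 → C:1 H:2
  CH2 → C:1 H:2
  CH2 → C:1 H:2
  CH2 → C:1 H:2
  CH2 → C:1 H:2
  CH2SH → C:1 H:3 S:1
Element totals:
  C: 11
  H: 21
  N: 1
  S: 1
Molecular formula: C11H21NS.
Molar mass = 199.356 g/mol.
Mass from S: 1 × 32.06 = 32.060 g/mol.
%S = 32.060 / 199.356 × 100 = 16.08%.

16.08%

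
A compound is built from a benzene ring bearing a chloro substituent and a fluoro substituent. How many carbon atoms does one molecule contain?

6

Atom tally by fragment:
  benzene ring core → C:6 H:6
  (− 2 ring H displaced by substituents)
  + Cl → Cl:1
  + F → F:1
Element totals:
  C: 6
  H: 4
  Cl: 1
  F: 1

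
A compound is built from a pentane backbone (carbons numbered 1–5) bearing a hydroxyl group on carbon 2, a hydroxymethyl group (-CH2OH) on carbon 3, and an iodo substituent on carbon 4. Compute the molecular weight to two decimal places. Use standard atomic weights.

Atom tally by fragment:
  CH3 → C:1 H:3
  CH(OH) → C:1 H:2 O:1
  CH(CH2OH) → C:2 H:4 O:1
  CH(I) → C:1 H:1 I:1
  CH3 → C:1 H:3
Element totals:
  C: 6
  H: 13
  I: 1
  O: 2
Molecular formula: C6H13IO2.
  M = 6(12.011) + 13(1.008) + 126.904 + 2(15.999)
    = 72.066 + 13.104 + 126.904 + 31.998 = 244.072

244.07 g/mol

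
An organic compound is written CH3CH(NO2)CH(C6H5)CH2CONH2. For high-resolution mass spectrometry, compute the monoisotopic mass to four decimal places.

Atom tally by fragment:
  CH3 → C:1 H:3
  CH(NO2) → C:1 H:1 N:1 O:2
  CH(C6H5) → C:7 H:6
  CH2CONH2 → C:2 H:4 O:1 N:1
Element totals:
  C: 11
  H: 14
  N: 2
  O: 3
Molecular formula: C11H14N2O3.
  M = 11(12.0) + 14(1.007825) + 2(14.003074) + 3(15.994915)
    = 132.000000 + 14.109550 + 28.006148 + 47.984745 = 222.100443

222.1004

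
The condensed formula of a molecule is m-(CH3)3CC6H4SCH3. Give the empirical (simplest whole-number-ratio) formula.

C11H16S

Element totals:
  C: 11
  H: 16
  S: 1
Molecular formula: C11H16S.
gcd of subscripts (11, 16, 1) = 1, so the empirical formula equals the molecular formula.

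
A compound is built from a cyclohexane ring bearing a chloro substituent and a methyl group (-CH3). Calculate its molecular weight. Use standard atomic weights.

132.63 g/mol

Atom tally by fragment:
  cyclohexane ring core → C:6 H:12
  (− 2 ring H displaced by substituents)
  + Cl → Cl:1
  + CH3 → C:1 H:3
Element totals:
  C: 7
  H: 13
  Cl: 1
Molecular formula: C7H13Cl.
  M = 7(12.011) + 13(1.008) + 35.45
    = 84.077 + 13.104 + 35.450 = 132.631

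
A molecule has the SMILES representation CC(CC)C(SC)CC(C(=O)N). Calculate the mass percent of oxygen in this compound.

Atom tally by fragment:
  CH3 → C:1 H:3
  CH(C2H5) → C:3 H:6
  CH(SCH3) → C:2 H:4 S:1
  CH2 → C:1 H:2
  CH2CONH2 → C:2 H:4 O:1 N:1
Element totals:
  C: 9
  H: 19
  N: 1
  O: 1
  S: 1
Molecular formula: C9H19NOS.
Molar mass = 189.317 g/mol.
Mass from O: 1 × 15.999 = 15.999 g/mol.
%O = 15.999 / 189.317 × 100 = 8.45%.

8.45%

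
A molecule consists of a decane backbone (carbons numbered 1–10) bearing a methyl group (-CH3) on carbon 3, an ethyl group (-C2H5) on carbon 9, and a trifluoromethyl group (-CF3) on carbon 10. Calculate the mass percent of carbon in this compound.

66.63%

Atom tally by fragment:
  CH3 → C:1 H:3
  CH2 → C:1 H:2
  CH(CH3) → C:2 H:4
  CH2 → C:1 H:2
  CH2 → C:1 H:2
  CH2 → C:1 H:2
  CH2 → C:1 H:2
  CH2 → C:1 H:2
  CH(C2H5) → C:3 H:6
  CH2CF3 → C:2 H:2 F:3
Element totals:
  C: 14
  H: 27
  F: 3
Molecular formula: C14H27F3.
Molar mass = 252.364 g/mol.
Mass from C: 14 × 12.011 = 168.154 g/mol.
%C = 168.154 / 252.364 × 100 = 66.63%.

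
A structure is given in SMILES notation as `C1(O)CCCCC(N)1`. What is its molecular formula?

Atom tally by fragment:
  cyclohexane ring core → C:6 H:12
  (− 2 ring H displaced by substituents)
  + OH → O:1 H:1
  + NH2 → N:1 H:2
Element totals:
  C: 6
  H: 13
  N: 1
  O: 1

C6H13NO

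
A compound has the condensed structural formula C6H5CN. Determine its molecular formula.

C7H5N

Element totals:
  C: 7
  H: 5
  N: 1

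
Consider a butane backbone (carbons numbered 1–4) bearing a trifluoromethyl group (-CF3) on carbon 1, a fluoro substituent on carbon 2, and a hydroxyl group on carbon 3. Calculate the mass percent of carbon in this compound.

Atom tally by fragment:
  F3CCH2 → C:2 H:2 F:3
  CH(F) → C:1 H:1 F:1
  CH(OH) → C:1 H:2 O:1
  CH3 → C:1 H:3
Element totals:
  C: 5
  H: 8
  F: 4
  O: 1
Molecular formula: C5H8F4O.
Molar mass = 160.110 g/mol.
Mass from C: 5 × 12.011 = 60.055 g/mol.
%C = 60.055 / 160.110 × 100 = 37.51%.

37.51%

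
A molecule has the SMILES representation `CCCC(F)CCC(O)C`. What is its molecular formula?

Atom tally by fragment:
  CH3 → C:1 H:3
  CH2 → C:1 H:2
  CH2 → C:1 H:2
  CH(F) → C:1 H:1 F:1
  CH2 → C:1 H:2
  CH2 → C:1 H:2
  CH(OH) → C:1 H:2 O:1
  CH3 → C:1 H:3
Element totals:
  C: 8
  H: 17
  F: 1
  O: 1

C8H17FO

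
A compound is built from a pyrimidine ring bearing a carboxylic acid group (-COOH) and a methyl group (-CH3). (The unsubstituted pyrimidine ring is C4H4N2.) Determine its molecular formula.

Atom tally by fragment:
  pyrimidine ring core → C:4 H:4 N:2
  (− 2 ring H displaced by substituents)
  + COOH → C:1 H:1 O:2
  + CH3 → C:1 H:3
Element totals:
  C: 6
  H: 6
  N: 2
  O: 2

C6H6N2O2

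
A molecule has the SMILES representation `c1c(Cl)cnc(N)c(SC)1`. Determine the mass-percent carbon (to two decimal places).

Atom tally by fragment:
  pyridine ring core → C:5 H:5 N:1
  (− 3 ring H displaced by substituents)
  + Cl → Cl:1
  + NH2 → N:1 H:2
  + SCH3 → C:1 H:3 S:1
Element totals:
  C: 6
  H: 7
  Cl: 1
  N: 2
  S: 1
Molecular formula: C6H7ClN2S.
Molar mass = 174.646 g/mol.
Mass from C: 6 × 12.011 = 72.066 g/mol.
%C = 72.066 / 174.646 × 100 = 41.26%.

41.26%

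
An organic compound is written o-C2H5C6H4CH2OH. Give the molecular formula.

Element totals:
  C: 9
  H: 12
  O: 1

C9H12O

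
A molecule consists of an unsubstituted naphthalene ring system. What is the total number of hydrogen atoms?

8

Atom tally by fragment:
  naphthalene ring system core → C:10 H:8
Element totals:
  C: 10
  H: 8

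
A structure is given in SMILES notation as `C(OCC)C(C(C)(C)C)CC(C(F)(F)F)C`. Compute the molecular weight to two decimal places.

Atom tally by fragment:
  C2H5OCH2 → C:3 H:7 O:1
  CH(C(CH3)3) → C:5 H:10
  CH2 → C:1 H:2
  CH(CF3) → C:2 H:1 F:3
  CH3 → C:1 H:3
Element totals:
  C: 12
  H: 23
  F: 3
  O: 1
Molecular formula: C12H23F3O.
  M = 12(12.011) + 23(1.008) + 3(18.998) + 15.999
    = 144.132 + 23.184 + 56.994 + 15.999 = 240.309

240.31 g/mol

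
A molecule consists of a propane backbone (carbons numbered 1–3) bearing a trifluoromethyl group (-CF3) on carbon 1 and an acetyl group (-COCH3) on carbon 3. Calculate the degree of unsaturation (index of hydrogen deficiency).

Atom tally by fragment:
  F3CCH2 → C:2 H:2 F:3
  CH2 → C:1 H:2
  CH2COCH3 → C:3 H:5 O:1
Element totals:
  C: 6
  H: 9
  F: 3
  O: 1
Molecular formula: C6H9F3O.
DoU = (2C + 2 + N − H − X) / 2 = (2·6 + 2 + 0 − 9 − 3) / 2 = 1.

1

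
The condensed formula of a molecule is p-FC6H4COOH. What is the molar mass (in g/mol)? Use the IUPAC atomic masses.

Atom tally by fragment:
  benzene ring core → C:6 H:6
  (− 2 ring H displaced by substituents)
  + F → F:1
  + COOH → C:1 H:1 O:2
Element totals:
  C: 7
  H: 5
  F: 1
  O: 2
Molecular formula: C7H5FO2.
  M = 7(12.011) + 5(1.008) + 18.998 + 2(15.999)
    = 84.077 + 5.040 + 18.998 + 31.998 = 140.113

140.11 g/mol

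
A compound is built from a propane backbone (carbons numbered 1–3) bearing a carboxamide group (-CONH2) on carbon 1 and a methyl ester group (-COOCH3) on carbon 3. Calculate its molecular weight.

145.16 g/mol

Atom tally by fragment:
  H2NOCCH2 → C:2 H:4 O:1 N:1
  CH2 → C:1 H:2
  CH2COOCH3 → C:3 H:5 O:2
Element totals:
  C: 6
  H: 11
  N: 1
  O: 3
Molecular formula: C6H11NO3.
  M = 6(12.011) + 11(1.008) + 14.007 + 3(15.999)
    = 72.066 + 11.088 + 14.007 + 47.997 = 145.158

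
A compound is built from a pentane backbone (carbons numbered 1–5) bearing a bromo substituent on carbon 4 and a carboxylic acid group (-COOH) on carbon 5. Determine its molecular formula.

Atom tally by fragment:
  CH3 → C:1 H:3
  CH2 → C:1 H:2
  CH2 → C:1 H:2
  CH(Br) → C:1 H:1 Br:1
  CH2COOH → C:2 H:3 O:2
Element totals:
  C: 6
  H: 11
  Br: 1
  O: 2

C6H11BrO2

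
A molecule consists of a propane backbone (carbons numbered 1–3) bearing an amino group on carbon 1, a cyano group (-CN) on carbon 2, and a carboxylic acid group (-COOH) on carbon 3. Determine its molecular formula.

Atom tally by fragment:
  H2NCH2 → C:1 H:4 N:1
  CH(CN) → C:2 H:1 N:1
  CH2COOH → C:2 H:3 O:2
Element totals:
  C: 5
  H: 8
  N: 2
  O: 2

C5H8N2O2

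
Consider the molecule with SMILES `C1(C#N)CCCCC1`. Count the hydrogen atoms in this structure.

Atom tally by fragment:
  cyclohexane ring core → C:6 H:12
  (− 1 ring H displaced by substituents)
  + CN → C:1 N:1
Element totals:
  C: 7
  H: 11
  N: 1

11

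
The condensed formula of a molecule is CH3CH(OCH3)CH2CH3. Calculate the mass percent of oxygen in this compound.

Atom tally by fragment:
  CH3 → C:1 H:3
  CH(OCH3) → C:2 H:4 O:1
  CH2 → C:1 H:2
  CH3 → C:1 H:3
Element totals:
  C: 5
  H: 12
  O: 1
Molecular formula: C5H12O.
Molar mass = 88.150 g/mol.
Mass from O: 1 × 15.999 = 15.999 g/mol.
%O = 15.999 / 88.150 × 100 = 18.15%.

18.15%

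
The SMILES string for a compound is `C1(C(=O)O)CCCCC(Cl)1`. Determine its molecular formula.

C7H11ClO2

Atom tally by fragment:
  cyclohexane ring core → C:6 H:12
  (− 2 ring H displaced by substituents)
  + COOH → C:1 H:1 O:2
  + Cl → Cl:1
Element totals:
  C: 7
  H: 11
  Cl: 1
  O: 2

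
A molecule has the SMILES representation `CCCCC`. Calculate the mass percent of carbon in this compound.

Atom tally by fragment:
  CH3 → C:1 H:3
  CH2 → C:1 H:2
  CH2 → C:1 H:2
  CH2 → C:1 H:2
  CH3 → C:1 H:3
Element totals:
  C: 5
  H: 12
Molecular formula: C5H12.
Molar mass = 72.151 g/mol.
Mass from C: 5 × 12.011 = 60.055 g/mol.
%C = 60.055 / 72.151 × 100 = 83.24%.

83.24%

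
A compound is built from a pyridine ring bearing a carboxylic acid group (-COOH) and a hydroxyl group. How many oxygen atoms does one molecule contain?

3

Atom tally by fragment:
  pyridine ring core → C:5 H:5 N:1
  (− 2 ring H displaced by substituents)
  + COOH → C:1 H:1 O:2
  + OH → O:1 H:1
Element totals:
  C: 6
  H: 5
  N: 1
  O: 3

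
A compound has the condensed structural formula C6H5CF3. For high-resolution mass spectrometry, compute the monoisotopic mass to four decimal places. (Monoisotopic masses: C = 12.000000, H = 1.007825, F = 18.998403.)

146.0343

Element totals:
  C: 7
  H: 5
  F: 3
Molecular formula: C7H5F3.
  M = 7(12.0) + 5(1.007825) + 3(18.998403)
    = 84.000000 + 5.039125 + 56.995209 = 146.034334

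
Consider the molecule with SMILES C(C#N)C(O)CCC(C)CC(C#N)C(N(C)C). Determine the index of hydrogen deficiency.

4

Atom tally by fragment:
  NCCH2 → C:2 H:2 N:1
  CH(OH) → C:1 H:2 O:1
  CH2 → C:1 H:2
  CH2 → C:1 H:2
  CH(CH3) → C:2 H:4
  CH2 → C:1 H:2
  CH(CN) → C:2 H:1 N:1
  CH2N(CH3)2 → C:3 H:8 N:1
Element totals:
  C: 13
  H: 23
  N: 3
  O: 1
Molecular formula: C13H23N3O.
DoU = (2C + 2 + N − H − X) / 2 = (2·13 + 2 + 3 − 23 − 0) / 2 = 4.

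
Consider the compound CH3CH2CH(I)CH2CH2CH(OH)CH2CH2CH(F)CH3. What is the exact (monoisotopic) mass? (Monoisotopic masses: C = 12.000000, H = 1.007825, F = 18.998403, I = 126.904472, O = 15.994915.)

302.0543

Element totals:
  C: 10
  H: 20
  F: 1
  I: 1
  O: 1
Molecular formula: C10H20FIO.
  M = 10(12.0) + 20(1.007825) + 18.998403 + 126.904472 + 15.994915
    = 120.000000 + 20.156500 + 18.998403 + 126.904472 + 15.994915 = 302.054290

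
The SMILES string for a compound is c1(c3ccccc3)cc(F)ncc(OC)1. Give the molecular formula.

Atom tally by fragment:
  pyridine ring core → C:5 H:5 N:1
  (− 3 ring H displaced by substituents)
  + C6H5 → C:6 H:5
  + F → F:1
  + OCH3 → C:1 H:3 O:1
Element totals:
  C: 12
  H: 10
  F: 1
  N: 1
  O: 1

C12H10FNO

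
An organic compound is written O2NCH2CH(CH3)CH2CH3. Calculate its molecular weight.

117.15 g/mol

Atom tally by fragment:
  O2NCH2 → C:1 H:2 N:1 O:2
  CH(CH3) → C:2 H:4
  CH2 → C:1 H:2
  CH3 → C:1 H:3
Element totals:
  C: 5
  H: 11
  N: 1
  O: 2
Molecular formula: C5H11NO2.
  M = 5(12.011) + 11(1.008) + 14.007 + 2(15.999)
    = 60.055 + 11.088 + 14.007 + 31.998 = 117.148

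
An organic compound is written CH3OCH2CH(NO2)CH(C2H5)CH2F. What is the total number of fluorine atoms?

Element totals:
  C: 7
  H: 14
  F: 1
  N: 1
  O: 3

1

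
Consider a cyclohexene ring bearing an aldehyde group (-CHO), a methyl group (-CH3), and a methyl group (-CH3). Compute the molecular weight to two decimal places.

Atom tally by fragment:
  cyclohexene ring core → C:6 H:10
  (− 3 ring H displaced by substituents)
  + CHO → C:1 H:1 O:1
  + CH3 → C:1 H:3
  + CH3 → C:1 H:3
Element totals:
  C: 9
  H: 14
  O: 1
Molecular formula: C9H14O.
  M = 9(12.011) + 14(1.008) + 15.999
    = 108.099 + 14.112 + 15.999 = 138.210

138.21 g/mol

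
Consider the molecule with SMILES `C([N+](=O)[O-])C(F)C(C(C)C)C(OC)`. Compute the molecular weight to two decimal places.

193.22 g/mol

Atom tally by fragment:
  O2NCH2 → C:1 H:2 N:1 O:2
  CH(F) → C:1 H:1 F:1
  CH(CH(CH3)2) → C:4 H:8
  CH2OCH3 → C:2 H:5 O:1
Element totals:
  C: 8
  H: 16
  F: 1
  N: 1
  O: 3
Molecular formula: C8H16FNO3.
  M = 8(12.011) + 16(1.008) + 18.998 + 14.007 + 3(15.999)
    = 96.088 + 16.128 + 18.998 + 14.007 + 47.997 = 193.218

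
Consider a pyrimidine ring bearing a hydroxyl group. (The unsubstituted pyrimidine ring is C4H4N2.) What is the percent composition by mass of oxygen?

Atom tally by fragment:
  pyrimidine ring core → C:4 H:4 N:2
  (− 1 ring H displaced by substituents)
  + OH → O:1 H:1
Element totals:
  C: 4
  H: 4
  N: 2
  O: 1
Molecular formula: C4H4N2O.
Molar mass = 96.089 g/mol.
Mass from O: 1 × 15.999 = 15.999 g/mol.
%O = 15.999 / 96.089 × 100 = 16.65%.

16.65%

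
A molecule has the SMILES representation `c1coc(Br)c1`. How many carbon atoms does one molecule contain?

4

Atom tally by fragment:
  furan ring core → C:4 H:4 O:1
  (− 1 ring H displaced by substituents)
  + Br → Br:1
Element totals:
  C: 4
  H: 3
  Br: 1
  O: 1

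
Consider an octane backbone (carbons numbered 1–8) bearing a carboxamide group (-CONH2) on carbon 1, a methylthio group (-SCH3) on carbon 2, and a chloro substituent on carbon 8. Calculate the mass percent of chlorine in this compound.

Atom tally by fragment:
  H2NOCCH2 → C:2 H:4 O:1 N:1
  CH(SCH3) → C:2 H:4 S:1
  CH2 → C:1 H:2
  CH2 → C:1 H:2
  CH2 → C:1 H:2
  CH2 → C:1 H:2
  CH2 → C:1 H:2
  CH2Cl → C:1 H:2 Cl:1
Element totals:
  C: 10
  H: 20
  Cl: 1
  N: 1
  O: 1
  S: 1
Molecular formula: C10H20ClNOS.
Molar mass = 237.786 g/mol.
Mass from Cl: 1 × 35.45 = 35.450 g/mol.
%Cl = 35.450 / 237.786 × 100 = 14.91%.

14.91%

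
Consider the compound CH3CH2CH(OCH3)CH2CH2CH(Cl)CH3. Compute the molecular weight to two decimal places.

Atom tally by fragment:
  CH3 → C:1 H:3
  CH2 → C:1 H:2
  CH(OCH3) → C:2 H:4 O:1
  CH2 → C:1 H:2
  CH2 → C:1 H:2
  CH(Cl) → C:1 H:1 Cl:1
  CH3 → C:1 H:3
Element totals:
  C: 8
  H: 17
  Cl: 1
  O: 1
Molecular formula: C8H17ClO.
  M = 8(12.011) + 17(1.008) + 35.45 + 15.999
    = 96.088 + 17.136 + 35.450 + 15.999 = 164.673

164.67 g/mol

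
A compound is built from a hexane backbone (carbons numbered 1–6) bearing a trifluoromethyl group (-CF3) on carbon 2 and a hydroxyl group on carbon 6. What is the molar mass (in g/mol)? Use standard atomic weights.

170.17 g/mol

Atom tally by fragment:
  CH3 → C:1 H:3
  CH(CF3) → C:2 H:1 F:3
  CH2 → C:1 H:2
  CH2 → C:1 H:2
  CH2 → C:1 H:2
  CH2OH → C:1 H:3 O:1
Element totals:
  C: 7
  H: 13
  F: 3
  O: 1
Molecular formula: C7H13F3O.
  M = 7(12.011) + 13(1.008) + 3(18.998) + 15.999
    = 84.077 + 13.104 + 56.994 + 15.999 = 170.174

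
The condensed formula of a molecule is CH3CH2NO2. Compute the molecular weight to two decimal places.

Element totals:
  C: 2
  H: 5
  N: 1
  O: 2
Molecular formula: C2H5NO2.
  M = 2(12.011) + 5(1.008) + 14.007 + 2(15.999)
    = 24.022 + 5.040 + 14.007 + 31.998 = 75.067

75.07 g/mol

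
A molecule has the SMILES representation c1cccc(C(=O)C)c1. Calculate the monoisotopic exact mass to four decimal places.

Atom tally by fragment:
  benzene ring core → C:6 H:6
  (− 1 ring H displaced by substituents)
  + COCH3 → C:2 H:3 O:1
Element totals:
  C: 8
  H: 8
  O: 1
Molecular formula: C8H8O.
  M = 8(12.0) + 8(1.007825) + 15.994915
    = 96.000000 + 8.062600 + 15.994915 = 120.057515

120.0575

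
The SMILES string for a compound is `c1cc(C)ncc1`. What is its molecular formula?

C6H7N

Atom tally by fragment:
  pyridine ring core → C:5 H:5 N:1
  (− 1 ring H displaced by substituents)
  + CH3 → C:1 H:3
Element totals:
  C: 6
  H: 7
  N: 1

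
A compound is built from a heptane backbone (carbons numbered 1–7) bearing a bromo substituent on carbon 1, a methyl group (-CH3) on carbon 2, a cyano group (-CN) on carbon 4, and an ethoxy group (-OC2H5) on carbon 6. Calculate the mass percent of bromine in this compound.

Atom tally by fragment:
  BrCH2 → C:1 H:2 Br:1
  CH(CH3) → C:2 H:4
  CH2 → C:1 H:2
  CH(CN) → C:2 H:1 N:1
  CH2 → C:1 H:2
  CH(OC2H5) → C:3 H:6 O:1
  CH3 → C:1 H:3
Element totals:
  C: 11
  H: 20
  Br: 1
  N: 1
  O: 1
Molecular formula: C11H20BrNO.
Molar mass = 262.191 g/mol.
Mass from Br: 1 × 79.904 = 79.904 g/mol.
%Br = 79.904 / 262.191 × 100 = 30.48%.

30.48%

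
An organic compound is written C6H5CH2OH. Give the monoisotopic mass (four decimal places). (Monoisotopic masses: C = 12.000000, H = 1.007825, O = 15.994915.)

108.0575

Atom tally by fragment:
  benzene ring core → C:6 H:6
  (− 1 ring H displaced by substituents)
  + CH2OH → C:1 H:3 O:1
Element totals:
  C: 7
  H: 8
  O: 1
Molecular formula: C7H8O.
  M = 7(12.0) + 8(1.007825) + 15.994915
    = 84.000000 + 8.062600 + 15.994915 = 108.057515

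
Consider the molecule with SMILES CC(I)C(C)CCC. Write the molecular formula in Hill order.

Atom tally by fragment:
  CH3 → C:1 H:3
  CH(I) → C:1 H:1 I:1
  CH(CH3) → C:2 H:4
  CH2 → C:1 H:2
  CH2 → C:1 H:2
  CH3 → C:1 H:3
Element totals:
  C: 7
  H: 15
  I: 1

C7H15I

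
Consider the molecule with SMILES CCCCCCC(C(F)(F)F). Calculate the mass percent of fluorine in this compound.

Atom tally by fragment:
  CH3 → C:1 H:3
  CH2 → C:1 H:2
  CH2 → C:1 H:2
  CH2 → C:1 H:2
  CH2 → C:1 H:2
  CH2 → C:1 H:2
  CH2CF3 → C:2 H:2 F:3
Element totals:
  C: 8
  H: 15
  F: 3
Molecular formula: C8H15F3.
Molar mass = 168.202 g/mol.
Mass from F: 3 × 18.998 = 56.994 g/mol.
%F = 56.994 / 168.202 × 100 = 33.88%.

33.88%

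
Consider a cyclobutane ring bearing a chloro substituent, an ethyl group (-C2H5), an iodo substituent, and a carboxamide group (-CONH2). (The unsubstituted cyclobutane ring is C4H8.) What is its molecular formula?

C7H11ClINO

Atom tally by fragment:
  cyclobutane ring core → C:4 H:8
  (− 4 ring H displaced by substituents)
  + Cl → Cl:1
  + C2H5 → C:2 H:5
  + I → I:1
  + CONH2 → C:1 H:2 O:1 N:1
Element totals:
  C: 7
  H: 11
  Cl: 1
  I: 1
  N: 1
  O: 1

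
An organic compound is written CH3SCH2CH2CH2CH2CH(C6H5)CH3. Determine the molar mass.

Element totals:
  C: 13
  H: 20
  S: 1
Molecular formula: C13H20S.
  M = 13(12.011) + 20(1.008) + 32.06
    = 156.143 + 20.160 + 32.060 = 208.363

208.36 g/mol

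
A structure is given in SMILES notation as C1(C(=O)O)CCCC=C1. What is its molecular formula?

Atom tally by fragment:
  cyclohexene ring core → C:6 H:10
  (− 1 ring H displaced by substituents)
  + COOH → C:1 H:1 O:2
Element totals:
  C: 7
  H: 10
  O: 2

C7H10O2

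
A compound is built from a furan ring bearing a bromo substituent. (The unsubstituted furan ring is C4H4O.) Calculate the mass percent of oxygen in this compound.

10.89%

Atom tally by fragment:
  furan ring core → C:4 H:4 O:1
  (− 1 ring H displaced by substituents)
  + Br → Br:1
Element totals:
  C: 4
  H: 3
  Br: 1
  O: 1
Molecular formula: C4H3BrO.
Molar mass = 146.971 g/mol.
Mass from O: 1 × 15.999 = 15.999 g/mol.
%O = 15.999 / 146.971 × 100 = 10.89%.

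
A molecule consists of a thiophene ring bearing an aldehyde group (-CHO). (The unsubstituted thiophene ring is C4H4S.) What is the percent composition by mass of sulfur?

28.59%

Atom tally by fragment:
  thiophene ring core → C:4 H:4 S:1
  (− 1 ring H displaced by substituents)
  + CHO → C:1 H:1 O:1
Element totals:
  C: 5
  H: 4
  O: 1
  S: 1
Molecular formula: C5H4OS.
Molar mass = 112.146 g/mol.
Mass from S: 1 × 32.06 = 32.060 g/mol.
%S = 32.060 / 112.146 × 100 = 28.59%.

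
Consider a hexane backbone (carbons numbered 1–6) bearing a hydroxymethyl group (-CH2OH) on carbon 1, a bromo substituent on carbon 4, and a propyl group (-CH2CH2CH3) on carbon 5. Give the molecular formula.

C10H21BrO

Atom tally by fragment:
  HOCH2CH2 → C:2 H:5 O:1
  CH2 → C:1 H:2
  CH2 → C:1 H:2
  CH(Br) → C:1 H:1 Br:1
  CH(CH2CH2CH3) → C:4 H:8
  CH3 → C:1 H:3
Element totals:
  C: 10
  H: 21
  Br: 1
  O: 1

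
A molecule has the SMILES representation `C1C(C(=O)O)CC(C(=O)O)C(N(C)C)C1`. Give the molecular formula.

C10H17NO4

Atom tally by fragment:
  cyclohexane ring core → C:6 H:12
  (− 3 ring H displaced by substituents)
  + COOH → C:1 H:1 O:2
  + COOH → C:1 H:1 O:2
  + N(CH3)2 → N:1 C:2 H:6
Element totals:
  C: 10
  H: 17
  N: 1
  O: 4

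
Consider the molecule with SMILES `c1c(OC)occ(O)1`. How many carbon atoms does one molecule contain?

Atom tally by fragment:
  furan ring core → C:4 H:4 O:1
  (− 2 ring H displaced by substituents)
  + OCH3 → C:1 H:3 O:1
  + OH → O:1 H:1
Element totals:
  C: 5
  H: 6
  O: 3

5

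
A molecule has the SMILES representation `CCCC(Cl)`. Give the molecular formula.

Atom tally by fragment:
  CH3 → C:1 H:3
  CH2 → C:1 H:2
  CH2 → C:1 H:2
  CH2Cl → C:1 H:2 Cl:1
Element totals:
  C: 4
  H: 9
  Cl: 1

C4H9Cl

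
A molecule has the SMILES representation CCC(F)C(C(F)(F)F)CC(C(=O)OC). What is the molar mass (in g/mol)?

Atom tally by fragment:
  CH3 → C:1 H:3
  CH2 → C:1 H:2
  CH(F) → C:1 H:1 F:1
  CH(CF3) → C:2 H:1 F:3
  CH2 → C:1 H:2
  CH2COOCH3 → C:3 H:5 O:2
Element totals:
  C: 9
  H: 14
  F: 4
  O: 2
Molecular formula: C9H14F4O2.
  M = 9(12.011) + 14(1.008) + 4(18.998) + 2(15.999)
    = 108.099 + 14.112 + 75.992 + 31.998 = 230.201

230.20 g/mol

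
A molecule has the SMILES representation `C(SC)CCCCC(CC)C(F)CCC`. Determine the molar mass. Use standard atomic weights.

234.42 g/mol

Atom tally by fragment:
  CH3SCH2 → C:2 H:5 S:1
  CH2 → C:1 H:2
  CH2 → C:1 H:2
  CH2 → C:1 H:2
  CH2 → C:1 H:2
  CH(C2H5) → C:3 H:6
  CH(F) → C:1 H:1 F:1
  CH2 → C:1 H:2
  CH2 → C:1 H:2
  CH3 → C:1 H:3
Element totals:
  C: 13
  H: 27
  F: 1
  S: 1
Molecular formula: C13H27FS.
  M = 13(12.011) + 27(1.008) + 18.998 + 32.06
    = 156.143 + 27.216 + 18.998 + 32.060 = 234.417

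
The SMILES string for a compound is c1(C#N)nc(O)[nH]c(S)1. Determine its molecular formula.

C4H3N3OS

Atom tally by fragment:
  imidazole ring core → C:3 H:4 N:2
  (− 3 ring H displaced by substituents)
  + CN → C:1 N:1
  + OH → O:1 H:1
  + SH → S:1 H:1
Element totals:
  C: 4
  H: 3
  N: 3
  O: 1
  S: 1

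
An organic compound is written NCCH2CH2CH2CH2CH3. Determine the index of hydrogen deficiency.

2

Element totals:
  C: 6
  H: 11
  N: 1
Molecular formula: C6H11N.
DoU = (2C + 2 + N − H − X) / 2 = (2·6 + 2 + 1 − 11 − 0) / 2 = 2.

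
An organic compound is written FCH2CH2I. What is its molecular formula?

C2H4FI

Atom tally by fragment:
  FCH2 → C:1 H:2 F:1
  CH2I → C:1 H:2 I:1
Element totals:
  C: 2
  H: 4
  F: 1
  I: 1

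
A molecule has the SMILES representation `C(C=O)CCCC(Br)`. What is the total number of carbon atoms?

Atom tally by fragment:
  OHCCH2 → C:2 H:3 O:1
  CH2 → C:1 H:2
  CH2 → C:1 H:2
  CH2 → C:1 H:2
  CH2Br → C:1 H:2 Br:1
Element totals:
  C: 6
  H: 11
  Br: 1
  O: 1

6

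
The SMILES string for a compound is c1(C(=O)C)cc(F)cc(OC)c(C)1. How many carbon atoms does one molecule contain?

Atom tally by fragment:
  benzene ring core → C:6 H:6
  (− 4 ring H displaced by substituents)
  + COCH3 → C:2 H:3 O:1
  + F → F:1
  + OCH3 → C:1 H:3 O:1
  + CH3 → C:1 H:3
Element totals:
  C: 10
  H: 11
  F: 1
  O: 2

10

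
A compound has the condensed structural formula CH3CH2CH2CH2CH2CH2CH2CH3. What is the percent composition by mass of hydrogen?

15.88%

Element totals:
  C: 8
  H: 18
Molecular formula: C8H18.
Molar mass = 114.232 g/mol.
Mass from H: 18 × 1.008 = 18.144 g/mol.
%H = 18.144 / 114.232 × 100 = 15.88%.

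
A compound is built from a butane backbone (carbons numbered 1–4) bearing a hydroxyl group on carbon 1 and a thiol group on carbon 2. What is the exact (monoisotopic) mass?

Atom tally by fragment:
  HOCH2 → C:1 H:3 O:1
  CH(SH) → C:1 H:2 S:1
  CH2 → C:1 H:2
  CH3 → C:1 H:3
Element totals:
  C: 4
  H: 10
  O: 1
  S: 1
Molecular formula: C4H10OS.
  M = 4(12.0) + 10(1.007825) + 15.994915 + 31.972071
    = 48.000000 + 10.078250 + 15.994915 + 31.972071 = 106.045236

106.0452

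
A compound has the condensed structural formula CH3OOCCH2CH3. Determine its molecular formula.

C4H8O2

Atom tally by fragment:
  CH3OOCCH2 → C:3 H:5 O:2
  CH3 → C:1 H:3
Element totals:
  C: 4
  H: 8
  O: 2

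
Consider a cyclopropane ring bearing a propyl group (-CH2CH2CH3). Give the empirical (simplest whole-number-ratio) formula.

Atom tally by fragment:
  cyclopropane ring core → C:3 H:6
  (− 1 ring H displaced by substituents)
  + CH2CH2CH3 → C:3 H:7
Element totals:
  C: 6
  H: 12
Molecular formula: C6H12.
gcd of subscripts = 6; dividing each by 6:
  C: 6/6 = 1
  H: 12/6 = 2

CH2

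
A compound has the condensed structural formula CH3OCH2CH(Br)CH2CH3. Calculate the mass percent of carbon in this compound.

35.95%

Atom tally by fragment:
  CH3OCH2 → C:2 H:5 O:1
  CH(Br) → C:1 H:1 Br:1
  CH2 → C:1 H:2
  CH3 → C:1 H:3
Element totals:
  C: 5
  H: 11
  Br: 1
  O: 1
Molecular formula: C5H11BrO.
Molar mass = 167.046 g/mol.
Mass from C: 5 × 12.011 = 60.055 g/mol.
%C = 60.055 / 167.046 × 100 = 35.95%.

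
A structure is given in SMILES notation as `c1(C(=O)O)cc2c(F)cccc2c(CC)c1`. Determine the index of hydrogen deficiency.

8

Atom tally by fragment:
  naphthalene ring system core → C:10 H:8
  (− 3 ring H displaced by substituents)
  + COOH → C:1 H:1 O:2
  + F → F:1
  + C2H5 → C:2 H:5
Element totals:
  C: 13
  H: 11
  F: 1
  O: 2
Molecular formula: C13H11FO2.
DoU = (2C + 2 + N − H − X) / 2 = (2·13 + 2 + 0 − 11 − 1) / 2 = 8.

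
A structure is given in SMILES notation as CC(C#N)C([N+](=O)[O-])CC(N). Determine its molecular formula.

C6H11N3O2

Atom tally by fragment:
  CH3 → C:1 H:3
  CH(CN) → C:2 H:1 N:1
  CH(NO2) → C:1 H:1 N:1 O:2
  CH2 → C:1 H:2
  CH2NH2 → C:1 H:4 N:1
Element totals:
  C: 6
  H: 11
  N: 3
  O: 2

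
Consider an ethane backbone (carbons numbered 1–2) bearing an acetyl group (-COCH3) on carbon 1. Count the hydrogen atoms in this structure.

8

Atom tally by fragment:
  CH3COCH2 → C:3 H:5 O:1
  CH3 → C:1 H:3
Element totals:
  C: 4
  H: 8
  O: 1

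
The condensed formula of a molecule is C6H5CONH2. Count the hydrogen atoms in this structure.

7

Atom tally by fragment:
  benzene ring core → C:6 H:6
  (− 1 ring H displaced by substituents)
  + CONH2 → C:1 H:2 O:1 N:1
Element totals:
  C: 7
  H: 7
  N: 1
  O: 1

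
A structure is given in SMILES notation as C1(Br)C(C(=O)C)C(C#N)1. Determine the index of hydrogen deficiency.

4

Atom tally by fragment:
  cyclopropane ring core → C:3 H:6
  (− 3 ring H displaced by substituents)
  + Br → Br:1
  + COCH3 → C:2 H:3 O:1
  + CN → C:1 N:1
Element totals:
  C: 6
  H: 6
  Br: 1
  N: 1
  O: 1
Molecular formula: C6H6BrNO.
DoU = (2C + 2 + N − H − X) / 2 = (2·6 + 2 + 1 − 6 − 1) / 2 = 4.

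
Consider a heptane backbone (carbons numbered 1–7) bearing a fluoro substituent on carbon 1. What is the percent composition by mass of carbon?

71.13%

Atom tally by fragment:
  FCH2 → C:1 H:2 F:1
  CH2 → C:1 H:2
  CH2 → C:1 H:2
  CH2 → C:1 H:2
  CH2 → C:1 H:2
  CH2 → C:1 H:2
  CH3 → C:1 H:3
Element totals:
  C: 7
  H: 15
  F: 1
Molecular formula: C7H15F.
Molar mass = 118.195 g/mol.
Mass from C: 7 × 12.011 = 84.077 g/mol.
%C = 84.077 / 118.195 × 100 = 71.13%.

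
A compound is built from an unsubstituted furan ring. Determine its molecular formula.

C4H4O

Atom tally by fragment:
  furan ring core → C:4 H:4 O:1
Element totals:
  C: 4
  H: 4
  O: 1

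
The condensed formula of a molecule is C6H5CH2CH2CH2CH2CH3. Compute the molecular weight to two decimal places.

148.25 g/mol

Atom tally by fragment:
  C6H5CH2 → C:7 H:7
  CH2 → C:1 H:2
  CH2 → C:1 H:2
  CH2 → C:1 H:2
  CH3 → C:1 H:3
Element totals:
  C: 11
  H: 16
Molecular formula: C11H16.
  M = 11(12.011) + 16(1.008)
    = 132.121 + 16.128 = 148.249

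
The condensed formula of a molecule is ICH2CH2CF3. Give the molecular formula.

C3H4F3I

Element totals:
  C: 3
  H: 4
  F: 3
  I: 1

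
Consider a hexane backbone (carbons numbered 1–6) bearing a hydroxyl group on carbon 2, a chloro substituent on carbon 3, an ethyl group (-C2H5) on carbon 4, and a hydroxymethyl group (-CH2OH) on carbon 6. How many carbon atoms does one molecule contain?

9

Atom tally by fragment:
  CH3 → C:1 H:3
  CH(OH) → C:1 H:2 O:1
  CH(Cl) → C:1 H:1 Cl:1
  CH(C2H5) → C:3 H:6
  CH2 → C:1 H:2
  CH2CH2OH → C:2 H:5 O:1
Element totals:
  C: 9
  H: 19
  Cl: 1
  O: 2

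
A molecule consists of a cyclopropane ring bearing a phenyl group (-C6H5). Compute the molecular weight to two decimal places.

Atom tally by fragment:
  cyclopropane ring core → C:3 H:6
  (− 1 ring H displaced by substituents)
  + C6H5 → C:6 H:5
Element totals:
  C: 9
  H: 10
Molecular formula: C9H10.
  M = 9(12.011) + 10(1.008)
    = 108.099 + 10.080 = 118.179

118.18 g/mol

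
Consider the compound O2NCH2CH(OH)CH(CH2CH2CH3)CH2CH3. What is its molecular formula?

Atom tally by fragment:
  O2NCH2 → C:1 H:2 N:1 O:2
  CH(OH) → C:1 H:2 O:1
  CH(CH2CH2CH3) → C:4 H:8
  CH2 → C:1 H:2
  CH3 → C:1 H:3
Element totals:
  C: 8
  H: 17
  N: 1
  O: 3

C8H17NO3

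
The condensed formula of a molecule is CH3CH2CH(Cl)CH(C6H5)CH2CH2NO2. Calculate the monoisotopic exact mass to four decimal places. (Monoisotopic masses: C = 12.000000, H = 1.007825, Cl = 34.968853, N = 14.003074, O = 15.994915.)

Atom tally by fragment:
  CH3 → C:1 H:3
  CH2 → C:1 H:2
  CH(Cl) → C:1 H:1 Cl:1
  CH(C6H5) → C:7 H:6
  CH2 → C:1 H:2
  CH2NO2 → C:1 H:2 N:1 O:2
Element totals:
  C: 12
  H: 16
  Cl: 1
  N: 1
  O: 2
Molecular formula: C12H16ClNO2.
  M = 12(12.0) + 16(1.007825) + 34.968853 + 14.003074 + 2(15.994915)
    = 144.000000 + 16.125200 + 34.968853 + 14.003074 + 31.989830 = 241.086957

241.0870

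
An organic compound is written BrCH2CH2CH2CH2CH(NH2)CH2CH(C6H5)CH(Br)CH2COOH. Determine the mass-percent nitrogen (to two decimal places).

Atom tally by fragment:
  BrCH2 → C:1 H:2 Br:1
  CH2 → C:1 H:2
  CH2 → C:1 H:2
  CH2 → C:1 H:2
  CH(NH2) → C:1 H:3 N:1
  CH2 → C:1 H:2
  CH(C6H5) → C:7 H:6
  CH(Br) → C:1 H:1 Br:1
  CH2COOH → C:2 H:3 O:2
Element totals:
  C: 16
  H: 23
  Br: 2
  N: 1
  O: 2
Molecular formula: C16H23Br2NO2.
Molar mass = 421.173 g/mol.
Mass from N: 1 × 14.007 = 14.007 g/mol.
%N = 14.007 / 421.173 × 100 = 3.33%.

3.33%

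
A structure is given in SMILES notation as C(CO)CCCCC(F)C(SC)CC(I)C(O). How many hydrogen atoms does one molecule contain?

24

Atom tally by fragment:
  HOCH2CH2 → C:2 H:5 O:1
  CH2 → C:1 H:2
  CH2 → C:1 H:2
  CH2 → C:1 H:2
  CH2 → C:1 H:2
  CH(F) → C:1 H:1 F:1
  CH(SCH3) → C:2 H:4 S:1
  CH2 → C:1 H:2
  CH(I) → C:1 H:1 I:1
  CH2OH → C:1 H:3 O:1
Element totals:
  C: 12
  H: 24
  F: 1
  I: 1
  O: 2
  S: 1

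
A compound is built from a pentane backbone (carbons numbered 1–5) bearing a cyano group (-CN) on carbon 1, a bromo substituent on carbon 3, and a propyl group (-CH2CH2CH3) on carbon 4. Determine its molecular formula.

C9H16BrN

Atom tally by fragment:
  NCCH2 → C:2 H:2 N:1
  CH2 → C:1 H:2
  CH(Br) → C:1 H:1 Br:1
  CH(CH2CH2CH3) → C:4 H:8
  CH3 → C:1 H:3
Element totals:
  C: 9
  H: 16
  Br: 1
  N: 1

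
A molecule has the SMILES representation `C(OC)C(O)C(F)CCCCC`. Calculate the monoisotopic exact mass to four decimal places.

Atom tally by fragment:
  CH3OCH2 → C:2 H:5 O:1
  CH(OH) → C:1 H:2 O:1
  CH(F) → C:1 H:1 F:1
  CH2 → C:1 H:2
  CH2 → C:1 H:2
  CH2 → C:1 H:2
  CH2 → C:1 H:2
  CH3 → C:1 H:3
Element totals:
  C: 9
  H: 19
  F: 1
  O: 2
Molecular formula: C9H19FO2.
  M = 9(12.0) + 19(1.007825) + 18.998403 + 2(15.994915)
    = 108.000000 + 19.148675 + 18.998403 + 31.989830 = 178.136908

178.1369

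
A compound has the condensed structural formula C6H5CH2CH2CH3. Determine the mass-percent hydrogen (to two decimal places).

Element totals:
  C: 9
  H: 12
Molecular formula: C9H12.
Molar mass = 120.195 g/mol.
Mass from H: 12 × 1.008 = 12.096 g/mol.
%H = 12.096 / 120.195 × 100 = 10.06%.

10.06%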